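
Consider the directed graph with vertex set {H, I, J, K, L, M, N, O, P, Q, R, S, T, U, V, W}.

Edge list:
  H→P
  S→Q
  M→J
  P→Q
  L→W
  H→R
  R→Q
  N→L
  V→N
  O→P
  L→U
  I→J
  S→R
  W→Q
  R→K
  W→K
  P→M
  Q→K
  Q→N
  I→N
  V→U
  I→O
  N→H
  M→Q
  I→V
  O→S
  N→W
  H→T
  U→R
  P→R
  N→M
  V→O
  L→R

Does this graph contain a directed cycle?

Yes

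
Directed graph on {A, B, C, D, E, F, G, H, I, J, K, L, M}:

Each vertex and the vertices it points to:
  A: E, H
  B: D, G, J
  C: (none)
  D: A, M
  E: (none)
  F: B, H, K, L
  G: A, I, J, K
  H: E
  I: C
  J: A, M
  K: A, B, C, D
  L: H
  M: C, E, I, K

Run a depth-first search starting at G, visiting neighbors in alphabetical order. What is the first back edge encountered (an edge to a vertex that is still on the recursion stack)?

D→M

DFS from G (visiting neighbors in alphabetical order); mark gray on enter, black on exit:
G gray
  A gray
    E gray
    E black
    H gray
      H→E: E black — skip
    H black
  A black
  I gray
    C gray
    C black
  I black
  J gray
    J→A: A black — skip
    M gray
      M→C: C black — skip
      M→E: E black — skip
      M→I: I black — skip
      K gray
        K→A: A black — skip
        B gray
          D gray
            D→A: A black — skip
            D→M: M is gray → back edge
First back edge: D → M.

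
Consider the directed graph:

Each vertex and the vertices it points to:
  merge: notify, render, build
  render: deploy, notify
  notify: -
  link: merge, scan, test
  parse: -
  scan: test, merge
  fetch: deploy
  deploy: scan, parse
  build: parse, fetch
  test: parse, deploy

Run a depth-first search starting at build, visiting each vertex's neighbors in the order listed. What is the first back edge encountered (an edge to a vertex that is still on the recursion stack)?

test->deploy

DFS from build (visiting each vertex's neighbors in the order listed); mark gray on enter, black on exit:
build gray
  parse gray
  parse black
  fetch gray
    deploy gray
      scan gray
        test gray
          test→parse: parse black — skip
          test→deploy: deploy is gray → back edge
First back edge: test → deploy.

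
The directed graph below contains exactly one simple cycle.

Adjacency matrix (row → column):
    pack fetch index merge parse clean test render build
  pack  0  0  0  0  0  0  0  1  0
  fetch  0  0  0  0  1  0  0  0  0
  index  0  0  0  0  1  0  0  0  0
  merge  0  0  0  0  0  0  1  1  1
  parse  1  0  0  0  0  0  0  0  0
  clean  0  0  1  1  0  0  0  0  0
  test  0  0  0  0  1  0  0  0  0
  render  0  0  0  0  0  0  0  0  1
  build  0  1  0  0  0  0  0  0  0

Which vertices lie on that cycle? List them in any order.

pack, build, fetch, parse, render

DFS with gray/black marking from render:
render gray
  build gray
    fetch gray
      parse gray
        pack gray
          pack→render: render is gray → back edge
Back edge closes the cycle render → build → fetch → parse → pack → render; its vertices are {pack, build, fetch, parse, render}.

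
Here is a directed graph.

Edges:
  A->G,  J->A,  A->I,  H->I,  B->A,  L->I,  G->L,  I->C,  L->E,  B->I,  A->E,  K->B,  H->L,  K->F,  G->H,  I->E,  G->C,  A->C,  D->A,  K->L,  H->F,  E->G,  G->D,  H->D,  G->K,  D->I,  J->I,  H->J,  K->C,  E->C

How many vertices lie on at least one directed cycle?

10

A vertex is on a directed cycle iff it belongs to a strongly connected component of size ≥ 2 (or has a self-loop).
The vertices on cycles are {A, B, D, E, G, H, I, J, K, L} — 10 in total.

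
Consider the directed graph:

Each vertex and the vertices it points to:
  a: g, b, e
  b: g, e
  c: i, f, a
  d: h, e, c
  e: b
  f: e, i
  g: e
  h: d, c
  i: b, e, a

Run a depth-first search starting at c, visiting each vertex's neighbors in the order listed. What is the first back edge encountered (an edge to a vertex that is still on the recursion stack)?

DFS from c (visiting each vertex's neighbors in the order listed); mark gray on enter, black on exit:
c gray
  i gray
    b gray
      g gray
        e gray
          e→b: b is gray → back edge
First back edge: e → b.

e->b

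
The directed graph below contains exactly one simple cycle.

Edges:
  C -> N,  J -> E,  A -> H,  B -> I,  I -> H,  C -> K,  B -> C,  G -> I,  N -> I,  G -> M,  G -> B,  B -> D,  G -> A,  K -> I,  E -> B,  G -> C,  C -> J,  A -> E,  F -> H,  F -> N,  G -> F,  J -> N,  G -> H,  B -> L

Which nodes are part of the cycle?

B, C, E, J

DFS with gray/black marking from B:
B gray
  C gray
    N gray
      I gray
        H gray
        H black
      I black
    N black
    K gray
      K→I: I black — skip
    K black
    J gray
      E gray
        E→B: B is gray → back edge
Back edge closes the cycle B → C → J → E → B; its vertices are {B, C, E, J}.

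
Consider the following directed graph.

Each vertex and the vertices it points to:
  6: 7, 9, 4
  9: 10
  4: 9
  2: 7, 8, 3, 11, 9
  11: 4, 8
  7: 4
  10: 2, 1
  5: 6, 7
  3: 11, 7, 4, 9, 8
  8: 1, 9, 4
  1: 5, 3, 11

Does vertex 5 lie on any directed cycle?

Yes

5 is on a cycle iff 5 can reach itself via ≥1 edge.
5 → 6 → 9 → 10 → 1 → 5 — yes.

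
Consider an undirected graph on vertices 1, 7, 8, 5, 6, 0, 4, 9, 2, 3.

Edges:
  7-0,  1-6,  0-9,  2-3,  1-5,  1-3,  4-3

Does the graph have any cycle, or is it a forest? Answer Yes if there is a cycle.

DFS, tracking each vertex's parent; an edge to a visited non-parent vertex closes a cycle.
Start from 5:
visit 5 (parent –)
  visit 1 (parent 5)
    1–5: parent, skip
    visit 3 (parent 1)
      visit 2 (parent 3)
        2–3: parent, skip
      visit 4 (parent 3)
        4–3: parent, skip
      3–1: parent, skip
    visit 6 (parent 1)
      6–1: parent, skip
visit 7 (parent –)
  visit 0 (parent 7)
    0–7: parent, skip
    visit 9 (parent 0)
      9–0: parent, skip
visit 8 (parent –)
No non-parent visited neighbor found — the graph is a forest.

No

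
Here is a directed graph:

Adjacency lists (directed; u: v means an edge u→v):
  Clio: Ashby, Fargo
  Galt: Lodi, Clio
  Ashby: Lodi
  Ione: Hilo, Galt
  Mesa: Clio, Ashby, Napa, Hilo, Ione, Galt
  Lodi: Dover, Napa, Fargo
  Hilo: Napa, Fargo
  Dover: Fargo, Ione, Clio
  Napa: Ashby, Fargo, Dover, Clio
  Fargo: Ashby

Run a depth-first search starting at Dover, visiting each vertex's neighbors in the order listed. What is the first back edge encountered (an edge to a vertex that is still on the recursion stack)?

DFS from Dover (visiting each vertex's neighbors in the order listed); mark gray on enter, black on exit:
Dover gray
  Fargo gray
    Ashby gray
      Lodi gray
        Lodi→Dover: Dover is gray → back edge
First back edge: Lodi → Dover.

Lodi->Dover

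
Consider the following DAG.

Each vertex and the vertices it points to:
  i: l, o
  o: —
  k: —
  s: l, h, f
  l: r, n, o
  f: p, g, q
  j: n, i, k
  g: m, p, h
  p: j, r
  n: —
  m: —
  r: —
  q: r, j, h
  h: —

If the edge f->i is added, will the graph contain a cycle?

Adding f→i creates a cycle iff i can already reach f.
Explore from i: no path reaches f. The graph stays acyclic.

No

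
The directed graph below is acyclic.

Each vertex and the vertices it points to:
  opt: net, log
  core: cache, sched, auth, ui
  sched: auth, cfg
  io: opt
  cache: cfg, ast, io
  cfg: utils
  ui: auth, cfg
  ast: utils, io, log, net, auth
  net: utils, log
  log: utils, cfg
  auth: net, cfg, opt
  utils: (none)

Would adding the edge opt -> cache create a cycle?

Adding opt→cache creates a cycle iff cache can already reach opt.
Path from cache: cache → io → opt.
So cache → … → opt → cache is a cycle.

Yes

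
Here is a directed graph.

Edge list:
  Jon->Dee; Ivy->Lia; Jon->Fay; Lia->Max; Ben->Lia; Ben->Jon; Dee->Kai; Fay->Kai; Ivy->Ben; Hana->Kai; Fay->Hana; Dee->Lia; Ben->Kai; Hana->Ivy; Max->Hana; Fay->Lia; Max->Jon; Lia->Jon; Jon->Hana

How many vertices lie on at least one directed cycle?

8

A vertex is on a directed cycle iff it belongs to a strongly connected component of size ≥ 2 (or has a self-loop).
The vertices on cycles are {Ben, Dee, Fay, Ivy, Jon, Lia, Max, Hana} — 8 in total.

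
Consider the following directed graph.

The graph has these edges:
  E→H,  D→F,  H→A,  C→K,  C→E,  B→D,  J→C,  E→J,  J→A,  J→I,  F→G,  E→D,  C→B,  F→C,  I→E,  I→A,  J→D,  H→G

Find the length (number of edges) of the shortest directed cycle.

For each vertex v, BFS finds the shortest path from v back to v.
The shortest such closed walk is J → C → E → J, length 3.

3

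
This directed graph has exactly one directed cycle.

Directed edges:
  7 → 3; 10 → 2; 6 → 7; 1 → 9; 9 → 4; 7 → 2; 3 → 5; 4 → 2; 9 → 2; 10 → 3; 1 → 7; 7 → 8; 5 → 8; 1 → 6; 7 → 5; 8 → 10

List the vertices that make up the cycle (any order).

3, 5, 8, 10

DFS with gray/black marking from 8:
8 gray
  10 gray
    3 gray
      5 gray
        5→8: 8 is gray → back edge
Back edge closes the cycle 8 → 10 → 3 → 5 → 8; its vertices are {3, 5, 8, 10}.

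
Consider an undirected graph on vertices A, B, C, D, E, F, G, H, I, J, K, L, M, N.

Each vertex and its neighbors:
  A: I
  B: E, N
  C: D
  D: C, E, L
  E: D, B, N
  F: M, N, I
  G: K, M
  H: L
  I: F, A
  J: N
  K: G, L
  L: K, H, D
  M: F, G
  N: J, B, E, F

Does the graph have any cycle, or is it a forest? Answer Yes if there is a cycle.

DFS, tracking each vertex's parent; an edge to a visited non-parent vertex closes a cycle.
Start from A:
visit A (parent –)
  visit I (parent A)
    visit F (parent I)
      visit M (parent F)
        M–F: parent, skip
        visit G (parent M)
          visit K (parent G)
            K–G: parent, skip
            visit L (parent K)
              L–K: parent, skip
              visit H (parent L)
                H–L: parent, skip
              visit D (parent L)
                visit C (parent D)
                  C–D: parent, skip
                visit E (parent D)
                  E–D: parent, skip
                  visit B (parent E)
                    B–E: parent, skip
                    visit N (parent B)
                      visit J (parent N)
                        J–N: parent, skip
                      N–B: parent, skip
                      N–E: E visited and ≠ parent → cycle
Cycle: E – B – N – E.

Yes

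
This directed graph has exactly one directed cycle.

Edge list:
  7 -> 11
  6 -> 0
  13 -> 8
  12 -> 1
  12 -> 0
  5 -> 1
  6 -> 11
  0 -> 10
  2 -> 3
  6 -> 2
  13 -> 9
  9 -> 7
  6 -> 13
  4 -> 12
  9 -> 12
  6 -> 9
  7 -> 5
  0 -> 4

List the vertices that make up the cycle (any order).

0, 4, 12

DFS with gray/black marking from 12:
12 gray
  1 gray
  1 black
  0 gray
    10 gray
    10 black
    4 gray
      4→12: 12 is gray → back edge
Back edge closes the cycle 12 → 0 → 4 → 12; its vertices are {0, 4, 12}.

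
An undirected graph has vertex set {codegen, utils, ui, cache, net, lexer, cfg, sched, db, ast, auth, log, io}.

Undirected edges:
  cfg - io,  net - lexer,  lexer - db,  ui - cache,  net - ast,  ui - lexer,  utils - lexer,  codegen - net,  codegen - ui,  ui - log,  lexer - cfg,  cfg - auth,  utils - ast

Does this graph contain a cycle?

Yes

DFS, tracking each vertex's parent; an edge to a visited non-parent vertex closes a cycle.
Start from net:
visit net (parent –)
  visit lexer (parent net)
    visit cfg (parent lexer)
      visit auth (parent cfg)
        auth–cfg: parent, skip
      cfg–lexer: parent, skip
      visit io (parent cfg)
        io–cfg: parent, skip
    visit db (parent lexer)
      db–lexer: parent, skip
    lexer–net: parent, skip
    visit ui (parent lexer)
      visit codegen (parent ui)
        codegen–net: net visited and ≠ parent → cycle
Cycle: net – lexer – ui – codegen – net.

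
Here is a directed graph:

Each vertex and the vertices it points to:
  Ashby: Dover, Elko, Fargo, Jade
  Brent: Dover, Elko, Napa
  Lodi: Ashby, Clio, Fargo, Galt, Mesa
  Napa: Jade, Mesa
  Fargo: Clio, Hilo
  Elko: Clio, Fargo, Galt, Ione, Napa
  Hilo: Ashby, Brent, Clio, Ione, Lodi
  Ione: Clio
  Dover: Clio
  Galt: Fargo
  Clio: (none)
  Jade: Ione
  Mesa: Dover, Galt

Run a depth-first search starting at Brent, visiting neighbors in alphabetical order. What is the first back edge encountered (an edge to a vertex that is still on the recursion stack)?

DFS from Brent (visiting neighbors in alphabetical order); mark gray on enter, black on exit:
Brent gray
  Dover gray
    Clio gray
    Clio black
  Dover black
  Elko gray
    Elko→Clio: Clio black — skip
    Fargo gray
      Fargo→Clio: Clio black — skip
      Hilo gray
        Ashby gray
          Ashby→Dover: Dover black — skip
          Ashby→Elko: Elko is gray → back edge
First back edge: Ashby → Elko.

Ashby->Elko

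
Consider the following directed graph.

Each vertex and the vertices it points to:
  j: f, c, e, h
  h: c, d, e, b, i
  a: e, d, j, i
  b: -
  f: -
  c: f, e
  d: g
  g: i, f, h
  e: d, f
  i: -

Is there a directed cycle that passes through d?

d is on a cycle iff d can reach itself via ≥1 edge.
d → g → h → d — yes.

Yes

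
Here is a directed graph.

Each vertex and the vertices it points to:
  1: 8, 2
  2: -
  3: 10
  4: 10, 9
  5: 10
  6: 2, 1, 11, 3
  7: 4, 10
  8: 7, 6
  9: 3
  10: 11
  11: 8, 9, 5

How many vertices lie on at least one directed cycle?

10

A vertex is on a directed cycle iff it belongs to a strongly connected component of size ≥ 2 (or has a self-loop).
The vertices on cycles are {1, 3, 4, 5, 6, 7, 8, 9, 10, 11} — 10 in total.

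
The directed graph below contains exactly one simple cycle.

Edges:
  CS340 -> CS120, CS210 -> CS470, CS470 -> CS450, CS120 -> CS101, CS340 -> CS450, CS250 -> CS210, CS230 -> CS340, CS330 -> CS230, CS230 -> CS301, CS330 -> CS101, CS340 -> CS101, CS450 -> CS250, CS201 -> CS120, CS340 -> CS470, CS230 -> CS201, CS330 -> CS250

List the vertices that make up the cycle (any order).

DFS with gray/black marking from CS250:
CS250 gray
  CS210 gray
    CS470 gray
      CS450 gray
        CS450→CS250: CS250 is gray → back edge
Back edge closes the cycle CS250 → CS210 → CS470 → CS450 → CS250; its vertices are {CS210, CS250, CS450, CS470}.

CS210, CS250, CS450, CS470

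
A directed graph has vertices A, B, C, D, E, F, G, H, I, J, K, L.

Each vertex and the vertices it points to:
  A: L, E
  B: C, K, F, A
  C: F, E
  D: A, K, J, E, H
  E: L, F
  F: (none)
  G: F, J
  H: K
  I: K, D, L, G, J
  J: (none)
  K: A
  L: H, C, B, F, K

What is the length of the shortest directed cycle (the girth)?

For each vertex v, BFS finds the shortest path from v back to v.
The shortest such closed walk is L → B → A → L, length 3.

3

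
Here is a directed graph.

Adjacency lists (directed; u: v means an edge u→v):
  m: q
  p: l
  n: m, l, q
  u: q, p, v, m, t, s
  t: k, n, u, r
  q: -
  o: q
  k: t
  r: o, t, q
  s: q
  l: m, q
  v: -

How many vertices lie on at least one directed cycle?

4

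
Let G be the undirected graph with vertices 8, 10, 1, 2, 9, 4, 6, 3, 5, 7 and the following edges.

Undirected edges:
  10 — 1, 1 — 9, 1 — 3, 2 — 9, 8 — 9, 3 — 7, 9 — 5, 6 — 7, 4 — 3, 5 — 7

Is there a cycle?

DFS, tracking each vertex's parent; an edge to a visited non-parent vertex closes a cycle.
Start from 9:
visit 9 (parent –)
  visit 5 (parent 9)
    visit 7 (parent 5)
      visit 6 (parent 7)
        6–7: parent, skip
      7–5: parent, skip
      visit 3 (parent 7)
        3–7: parent, skip
        visit 4 (parent 3)
          4–3: parent, skip
        visit 1 (parent 3)
          1–3: parent, skip
          1–9: 9 visited and ≠ parent → cycle
Cycle: 9 – 5 – 7 – 3 – 1 – 9.

Yes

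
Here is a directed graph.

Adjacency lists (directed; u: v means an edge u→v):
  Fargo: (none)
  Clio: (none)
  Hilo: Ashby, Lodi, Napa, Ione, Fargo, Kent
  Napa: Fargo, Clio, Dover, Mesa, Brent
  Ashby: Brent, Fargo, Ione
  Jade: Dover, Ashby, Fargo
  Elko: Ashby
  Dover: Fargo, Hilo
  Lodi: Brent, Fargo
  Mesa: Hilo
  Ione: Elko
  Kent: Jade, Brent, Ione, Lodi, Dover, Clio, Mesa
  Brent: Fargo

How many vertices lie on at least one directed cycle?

9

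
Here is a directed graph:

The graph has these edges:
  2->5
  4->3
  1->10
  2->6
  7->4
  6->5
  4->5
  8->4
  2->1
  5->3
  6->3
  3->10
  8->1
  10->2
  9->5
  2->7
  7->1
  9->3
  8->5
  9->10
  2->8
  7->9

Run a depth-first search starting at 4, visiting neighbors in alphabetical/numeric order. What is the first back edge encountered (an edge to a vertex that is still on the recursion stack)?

DFS from 4 (visiting neighbors in alphabetical/numeric order); mark gray on enter, black on exit:
4 gray
  3 gray
    10 gray
      2 gray
        1 gray
          1→10: 10 is gray → back edge
First back edge: 1 → 10.

1→10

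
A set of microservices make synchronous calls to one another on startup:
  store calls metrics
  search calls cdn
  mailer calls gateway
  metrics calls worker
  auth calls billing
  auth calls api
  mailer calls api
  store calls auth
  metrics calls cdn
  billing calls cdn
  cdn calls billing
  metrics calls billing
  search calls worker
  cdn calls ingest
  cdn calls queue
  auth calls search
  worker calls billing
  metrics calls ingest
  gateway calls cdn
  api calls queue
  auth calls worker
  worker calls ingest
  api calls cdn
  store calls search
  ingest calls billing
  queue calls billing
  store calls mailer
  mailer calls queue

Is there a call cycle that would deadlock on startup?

DFS with white/gray/black marking, starting from ingest:
ingest gray
  billing gray
    cdn gray
      queue gray
        queue→billing: billing is gray → back edge
Back edge found, so a cycle exists: billing → cdn → queue → billing.

Yes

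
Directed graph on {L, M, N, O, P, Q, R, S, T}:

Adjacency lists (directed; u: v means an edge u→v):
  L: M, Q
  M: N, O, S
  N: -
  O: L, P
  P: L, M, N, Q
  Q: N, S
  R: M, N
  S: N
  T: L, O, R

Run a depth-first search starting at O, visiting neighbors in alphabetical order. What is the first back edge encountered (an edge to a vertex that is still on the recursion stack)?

M->O

DFS from O (visiting neighbors in alphabetical order); mark gray on enter, black on exit:
O gray
  L gray
    M gray
      N gray
      N black
      M→O: O is gray → back edge
First back edge: M → O.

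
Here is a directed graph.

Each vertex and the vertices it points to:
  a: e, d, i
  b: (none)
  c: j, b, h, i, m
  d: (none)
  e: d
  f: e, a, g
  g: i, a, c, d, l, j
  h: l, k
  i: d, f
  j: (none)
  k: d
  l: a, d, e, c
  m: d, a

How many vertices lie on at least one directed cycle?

8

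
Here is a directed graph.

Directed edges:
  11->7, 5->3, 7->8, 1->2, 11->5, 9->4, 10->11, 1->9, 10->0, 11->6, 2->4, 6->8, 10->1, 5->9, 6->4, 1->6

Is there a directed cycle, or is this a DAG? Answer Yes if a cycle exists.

No

DFS with white/gray/black marking, starting from 3:
3 gray
3 black
11 gray
  7 gray
    8 gray
    8 black
  7 black
  5 gray
    5→3: 3 black — skip
    9 gray
      4 gray
      4 black
    9 black
  5 black
  6 gray
    6→8: 8 black — skip
    6→4: 4 black — skip
  6 black
11 black
10 gray
  0 gray
  0 black
  1 gray
    1→9: 9 black — skip
    2 gray
      2→4: 4 black — skip
    2 black
    1→6: 6 black — skip
  1 black
  10→11: 11 black — skip
10 black
Every edge goes to a white or black vertex — no back edge, so the graph is acyclic.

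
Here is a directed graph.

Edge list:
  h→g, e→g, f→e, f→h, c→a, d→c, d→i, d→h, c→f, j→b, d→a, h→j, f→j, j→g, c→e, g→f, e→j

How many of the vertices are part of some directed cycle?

A vertex is on a directed cycle iff it belongs to a strongly connected component of size ≥ 2 (or has a self-loop).
The vertices on cycles are {e, f, g, h, j} — 5 in total.

5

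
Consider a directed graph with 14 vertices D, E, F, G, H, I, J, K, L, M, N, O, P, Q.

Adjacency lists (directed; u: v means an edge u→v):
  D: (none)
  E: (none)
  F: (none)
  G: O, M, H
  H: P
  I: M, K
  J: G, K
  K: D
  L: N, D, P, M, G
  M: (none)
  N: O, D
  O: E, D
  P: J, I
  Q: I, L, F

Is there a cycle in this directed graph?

Yes

DFS with white/gray/black marking, starting from J:
J gray
  G gray
    O gray
      E gray
      E black
      D gray
      D black
    O black
    M gray
    M black
    H gray
      P gray
        P→J: J is gray → back edge
Back edge found, so a cycle exists: J → G → H → P → J.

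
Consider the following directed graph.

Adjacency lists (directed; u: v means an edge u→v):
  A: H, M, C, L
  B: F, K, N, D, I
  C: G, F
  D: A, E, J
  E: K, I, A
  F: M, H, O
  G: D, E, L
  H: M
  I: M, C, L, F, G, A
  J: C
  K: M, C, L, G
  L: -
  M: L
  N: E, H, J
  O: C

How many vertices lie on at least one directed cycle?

A vertex is on a directed cycle iff it belongs to a strongly connected component of size ≥ 2 (or has a self-loop).
The vertices on cycles are {A, C, D, E, F, G, I, J, K, O} — 10 in total.

10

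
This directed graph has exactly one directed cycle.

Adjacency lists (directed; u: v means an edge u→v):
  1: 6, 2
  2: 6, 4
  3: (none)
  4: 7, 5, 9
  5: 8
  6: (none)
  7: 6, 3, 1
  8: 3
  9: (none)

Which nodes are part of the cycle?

DFS with gray/black marking from 4:
4 gray
  7 gray
    6 gray
    6 black
    3 gray
    3 black
    1 gray
      1→6: 6 black — skip
      2 gray
        2→6: 6 black — skip
        2→4: 4 is gray → back edge
Back edge closes the cycle 4 → 7 → 1 → 2 → 4; its vertices are {1, 2, 4, 7}.

1, 2, 4, 7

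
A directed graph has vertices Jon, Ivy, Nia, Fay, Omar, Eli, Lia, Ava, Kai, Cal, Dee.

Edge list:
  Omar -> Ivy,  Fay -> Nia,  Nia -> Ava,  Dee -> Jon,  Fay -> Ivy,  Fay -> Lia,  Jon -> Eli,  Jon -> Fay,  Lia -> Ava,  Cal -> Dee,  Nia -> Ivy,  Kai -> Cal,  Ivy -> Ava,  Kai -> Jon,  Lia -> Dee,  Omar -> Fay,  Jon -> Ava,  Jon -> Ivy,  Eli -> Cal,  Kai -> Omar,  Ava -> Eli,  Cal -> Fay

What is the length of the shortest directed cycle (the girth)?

4

For each vertex v, BFS finds the shortest path from v back to v.
The shortest such closed walk is Cal → Dee → Jon → Eli → Cal, length 4.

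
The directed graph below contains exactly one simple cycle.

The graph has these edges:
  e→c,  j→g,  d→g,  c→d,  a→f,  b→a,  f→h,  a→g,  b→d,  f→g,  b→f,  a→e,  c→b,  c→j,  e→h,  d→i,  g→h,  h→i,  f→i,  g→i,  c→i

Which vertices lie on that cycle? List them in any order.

a, b, c, e

DFS with gray/black marking from c:
c gray
  i gray
  i black
  d gray
    d→i: i black — skip
    g gray
      g→i: i black — skip
      h gray
        h→i: i black — skip
      h black
    g black
  d black
  j gray
    j→g: g black — skip
  j black
  b gray
    f gray
      f→i: i black — skip
      f→h: h black — skip
      f→g: g black — skip
    f black
    a gray
      e gray
        e→c: c is gray → back edge
Back edge closes the cycle c → b → a → e → c; its vertices are {a, b, c, e}.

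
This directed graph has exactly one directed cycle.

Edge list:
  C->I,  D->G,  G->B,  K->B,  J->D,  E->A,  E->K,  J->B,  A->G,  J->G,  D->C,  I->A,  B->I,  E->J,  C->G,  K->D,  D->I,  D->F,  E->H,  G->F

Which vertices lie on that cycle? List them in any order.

DFS with gray/black marking from A:
A gray
  G gray
    B gray
      I gray
        I→A: A is gray → back edge
Back edge closes the cycle A → G → B → I → A; its vertices are {A, B, G, I}.

A, B, G, I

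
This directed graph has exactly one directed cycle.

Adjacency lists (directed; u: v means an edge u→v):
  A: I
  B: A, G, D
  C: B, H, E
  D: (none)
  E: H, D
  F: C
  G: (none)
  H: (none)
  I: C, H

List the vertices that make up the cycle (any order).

A, B, C, I

DFS with gray/black marking from C:
C gray
  B gray
    A gray
      I gray
        I→C: C is gray → back edge
Back edge closes the cycle C → B → A → I → C; its vertices are {A, B, C, I}.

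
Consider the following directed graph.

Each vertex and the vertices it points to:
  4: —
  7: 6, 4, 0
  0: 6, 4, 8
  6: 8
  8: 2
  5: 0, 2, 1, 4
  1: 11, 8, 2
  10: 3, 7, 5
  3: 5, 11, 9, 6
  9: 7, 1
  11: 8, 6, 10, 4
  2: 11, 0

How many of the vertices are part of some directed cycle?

A vertex is on a directed cycle iff it belongs to a strongly connected component of size ≥ 2 (or has a self-loop).
The vertices on cycles are {0, 1, 2, 3, 5, 6, 7, 8, 9, 10, 11} — 11 in total.

11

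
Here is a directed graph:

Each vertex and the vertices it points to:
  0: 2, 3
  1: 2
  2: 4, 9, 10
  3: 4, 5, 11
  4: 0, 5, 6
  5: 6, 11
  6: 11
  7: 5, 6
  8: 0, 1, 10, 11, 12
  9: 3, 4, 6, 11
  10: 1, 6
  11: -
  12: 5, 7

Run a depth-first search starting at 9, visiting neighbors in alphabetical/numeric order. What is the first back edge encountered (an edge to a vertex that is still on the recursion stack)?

DFS from 9 (visiting neighbors in alphabetical/numeric order); mark gray on enter, black on exit:
9 gray
  3 gray
    4 gray
      0 gray
        2 gray
          2→4: 4 is gray → back edge
First back edge: 2 → 4.

2→4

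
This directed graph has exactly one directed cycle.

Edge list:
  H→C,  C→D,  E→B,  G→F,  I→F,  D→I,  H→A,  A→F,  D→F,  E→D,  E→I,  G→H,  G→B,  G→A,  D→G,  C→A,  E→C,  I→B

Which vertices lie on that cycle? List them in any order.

DFS with gray/black marking from C:
C gray
  D gray
    F gray
    F black
    I gray
      I→F: F black — skip
      B gray
      B black
    I black
    G gray
      G→B: B black — skip
      G→F: F black — skip
      H gray
        H→C: C is gray → back edge
Back edge closes the cycle C → D → G → H → C; its vertices are {C, D, G, H}.

C, D, G, H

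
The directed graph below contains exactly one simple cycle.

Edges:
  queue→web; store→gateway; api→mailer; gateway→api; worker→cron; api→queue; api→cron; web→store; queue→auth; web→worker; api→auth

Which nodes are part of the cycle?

api, web, queue, store, gateway

DFS with gray/black marking from api:
api gray
  queue gray
    web gray
      worker gray
        cron gray
        cron black
      worker black
      store gray
        gateway gray
          gateway→api: api is gray → back edge
Back edge closes the cycle api → queue → web → store → gateway → api; its vertices are {api, web, queue, store, gateway}.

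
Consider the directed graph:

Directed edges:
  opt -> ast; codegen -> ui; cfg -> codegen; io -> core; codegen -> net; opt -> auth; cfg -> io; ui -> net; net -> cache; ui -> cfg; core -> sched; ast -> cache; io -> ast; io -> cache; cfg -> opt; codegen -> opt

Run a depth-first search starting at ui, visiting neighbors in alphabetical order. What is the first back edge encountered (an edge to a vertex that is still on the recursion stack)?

DFS from ui (visiting neighbors in alphabetical order); mark gray on enter, black on exit:
ui gray
  cfg gray
    codegen gray
      net gray
        cache gray
        cache black
      net black
      opt gray
        ast gray
          ast→cache: cache black — skip
        ast black
        auth gray
        auth black
      opt black
      codegen→ui: ui is gray → back edge
First back edge: codegen → ui.

codegen→ui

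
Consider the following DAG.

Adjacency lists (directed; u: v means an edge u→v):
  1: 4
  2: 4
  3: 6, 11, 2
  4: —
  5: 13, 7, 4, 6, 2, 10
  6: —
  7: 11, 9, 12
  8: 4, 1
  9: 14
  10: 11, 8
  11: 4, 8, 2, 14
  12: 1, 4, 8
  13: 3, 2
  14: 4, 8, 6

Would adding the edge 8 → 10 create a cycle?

Adding 8→10 creates a cycle iff 10 can already reach 8.
Path from 10: 10 → 8.
So 10 → … → 8 → 10 is a cycle.

Yes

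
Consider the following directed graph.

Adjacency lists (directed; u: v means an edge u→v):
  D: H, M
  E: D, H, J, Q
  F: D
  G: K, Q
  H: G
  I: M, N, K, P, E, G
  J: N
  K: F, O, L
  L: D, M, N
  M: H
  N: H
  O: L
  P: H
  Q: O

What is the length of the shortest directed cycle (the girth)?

For each vertex v, BFS finds the shortest path from v back to v.
The shortest such closed walk is G → K → F → D → H → G, length 5.

5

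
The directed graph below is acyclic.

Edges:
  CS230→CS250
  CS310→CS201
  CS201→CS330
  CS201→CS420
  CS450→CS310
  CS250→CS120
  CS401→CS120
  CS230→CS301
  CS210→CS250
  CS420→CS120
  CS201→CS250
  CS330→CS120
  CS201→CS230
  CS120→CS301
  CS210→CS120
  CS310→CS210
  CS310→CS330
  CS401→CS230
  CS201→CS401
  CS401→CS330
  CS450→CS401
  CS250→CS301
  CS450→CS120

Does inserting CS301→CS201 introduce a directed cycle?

Adding CS301→CS201 creates a cycle iff CS201 can already reach CS301.
Path from CS201: CS201 → CS230 → CS301.
So CS201 → … → CS301 → CS201 is a cycle.

Yes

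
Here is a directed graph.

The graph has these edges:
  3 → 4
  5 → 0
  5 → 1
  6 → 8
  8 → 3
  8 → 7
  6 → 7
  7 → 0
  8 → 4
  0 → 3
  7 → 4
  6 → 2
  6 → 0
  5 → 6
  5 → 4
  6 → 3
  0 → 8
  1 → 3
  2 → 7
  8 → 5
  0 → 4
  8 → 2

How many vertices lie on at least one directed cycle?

A vertex is on a directed cycle iff it belongs to a strongly connected component of size ≥ 2 (or has a self-loop).
The vertices on cycles are {0, 2, 5, 6, 7, 8} — 6 in total.

6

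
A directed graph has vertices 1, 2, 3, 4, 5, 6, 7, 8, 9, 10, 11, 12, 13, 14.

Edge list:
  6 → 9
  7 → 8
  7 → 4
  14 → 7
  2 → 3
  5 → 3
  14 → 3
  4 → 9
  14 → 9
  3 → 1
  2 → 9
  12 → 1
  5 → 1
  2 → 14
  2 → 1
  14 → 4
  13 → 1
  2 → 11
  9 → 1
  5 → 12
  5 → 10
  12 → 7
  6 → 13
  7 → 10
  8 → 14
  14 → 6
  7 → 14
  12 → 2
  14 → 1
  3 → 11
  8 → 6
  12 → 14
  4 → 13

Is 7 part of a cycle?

Yes

7 is on a cycle iff 7 can reach itself via ≥1 edge.
7 → 14 → 7 — yes.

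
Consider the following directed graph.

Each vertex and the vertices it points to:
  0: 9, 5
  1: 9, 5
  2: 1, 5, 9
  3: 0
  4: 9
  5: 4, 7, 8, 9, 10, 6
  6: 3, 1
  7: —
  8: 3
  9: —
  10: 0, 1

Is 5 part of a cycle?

Yes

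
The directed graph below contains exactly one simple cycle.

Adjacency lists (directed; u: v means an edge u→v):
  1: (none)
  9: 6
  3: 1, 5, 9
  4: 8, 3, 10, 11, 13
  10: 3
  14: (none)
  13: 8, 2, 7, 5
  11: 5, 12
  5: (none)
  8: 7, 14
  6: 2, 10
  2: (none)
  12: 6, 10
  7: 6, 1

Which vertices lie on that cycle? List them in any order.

DFS with gray/black marking from 3:
3 gray
  1 gray
  1 black
  5 gray
  5 black
  9 gray
    6 gray
      2 gray
      2 black
      10 gray
        10→3: 3 is gray → back edge
Back edge closes the cycle 3 → 9 → 6 → 10 → 3; its vertices are {3, 6, 9, 10}.

3, 6, 9, 10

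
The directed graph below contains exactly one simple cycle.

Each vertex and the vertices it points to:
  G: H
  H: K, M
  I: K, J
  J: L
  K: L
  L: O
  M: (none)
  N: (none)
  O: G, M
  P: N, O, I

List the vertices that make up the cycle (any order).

G, H, K, L, O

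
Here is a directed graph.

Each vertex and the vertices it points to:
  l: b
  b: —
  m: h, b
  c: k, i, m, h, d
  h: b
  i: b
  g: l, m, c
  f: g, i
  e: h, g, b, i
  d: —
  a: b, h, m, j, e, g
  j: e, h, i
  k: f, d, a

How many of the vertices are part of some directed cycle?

7

A vertex is on a directed cycle iff it belongs to a strongly connected component of size ≥ 2 (or has a self-loop).
The vertices on cycles are {a, c, e, f, g, j, k} — 7 in total.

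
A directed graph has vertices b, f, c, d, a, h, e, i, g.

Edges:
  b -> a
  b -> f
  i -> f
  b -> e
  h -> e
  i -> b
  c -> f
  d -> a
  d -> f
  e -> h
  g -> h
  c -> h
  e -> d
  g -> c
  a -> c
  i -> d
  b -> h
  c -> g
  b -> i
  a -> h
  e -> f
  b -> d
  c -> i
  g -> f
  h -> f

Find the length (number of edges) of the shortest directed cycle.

For each vertex v, BFS finds the shortest path from v back to v.
The shortest such closed walk is g → c → g, length 2.

2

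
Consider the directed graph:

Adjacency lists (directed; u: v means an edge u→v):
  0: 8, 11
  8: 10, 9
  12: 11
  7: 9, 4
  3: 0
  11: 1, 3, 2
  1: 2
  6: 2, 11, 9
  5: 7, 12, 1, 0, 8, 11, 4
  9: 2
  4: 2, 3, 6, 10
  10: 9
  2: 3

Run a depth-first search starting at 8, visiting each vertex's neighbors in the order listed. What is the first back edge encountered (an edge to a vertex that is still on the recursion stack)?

DFS from 8 (visiting each vertex's neighbors in the order listed); mark gray on enter, black on exit:
8 gray
  10 gray
    9 gray
      2 gray
        3 gray
          0 gray
            0→8: 8 is gray → back edge
First back edge: 0 → 8.

0->8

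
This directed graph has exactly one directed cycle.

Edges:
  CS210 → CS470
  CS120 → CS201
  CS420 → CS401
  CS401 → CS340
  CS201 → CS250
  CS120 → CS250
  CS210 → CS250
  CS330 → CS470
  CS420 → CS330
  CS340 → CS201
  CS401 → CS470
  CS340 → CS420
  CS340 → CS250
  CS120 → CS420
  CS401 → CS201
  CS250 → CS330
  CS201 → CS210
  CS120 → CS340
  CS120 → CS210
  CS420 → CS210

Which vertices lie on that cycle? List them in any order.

CS340, CS401, CS420

DFS with gray/black marking from CS340:
CS340 gray
  CS420 gray
    CS210 gray
      CS250 gray
        CS330 gray
          CS470 gray
          CS470 black
        CS330 black
      CS250 black
      CS210→CS470: CS470 black — skip
    CS210 black
    CS420→CS330: CS330 black — skip
    CS401 gray
      CS201 gray
        CS201→CS250: CS250 black — skip
        CS201→CS210: CS210 black — skip
      CS201 black
      CS401→CS340: CS340 is gray → back edge
Back edge closes the cycle CS340 → CS420 → CS401 → CS340; its vertices are {CS340, CS401, CS420}.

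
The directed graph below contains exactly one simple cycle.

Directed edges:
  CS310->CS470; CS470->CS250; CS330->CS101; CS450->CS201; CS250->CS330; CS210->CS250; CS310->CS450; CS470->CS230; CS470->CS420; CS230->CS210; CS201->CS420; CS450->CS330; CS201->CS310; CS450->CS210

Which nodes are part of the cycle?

CS201, CS310, CS450

DFS with gray/black marking from CS201:
CS201 gray
  CS310 gray
    CS450 gray
      CS450→CS201: CS201 is gray → back edge
Back edge closes the cycle CS201 → CS310 → CS450 → CS201; its vertices are {CS201, CS310, CS450}.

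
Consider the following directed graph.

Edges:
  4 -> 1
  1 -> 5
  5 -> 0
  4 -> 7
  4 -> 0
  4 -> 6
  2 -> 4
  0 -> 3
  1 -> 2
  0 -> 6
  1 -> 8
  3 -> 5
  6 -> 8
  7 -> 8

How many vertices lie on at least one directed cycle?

6

A vertex is on a directed cycle iff it belongs to a strongly connected component of size ≥ 2 (or has a self-loop).
The vertices on cycles are {0, 1, 2, 3, 4, 5} — 6 in total.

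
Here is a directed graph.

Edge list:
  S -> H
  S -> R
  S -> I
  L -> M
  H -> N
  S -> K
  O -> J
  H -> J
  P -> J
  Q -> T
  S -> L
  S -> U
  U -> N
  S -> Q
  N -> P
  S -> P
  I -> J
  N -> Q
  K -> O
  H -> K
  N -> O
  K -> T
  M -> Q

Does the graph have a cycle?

No

DFS with white/gray/black marking, starting from H:
H gray
  J gray
  J black
  N gray
    O gray
      O→J: J black — skip
    O black
    P gray
      P→J: J black — skip
    P black
    Q gray
      T gray
      T black
    Q black
  N black
  K gray
    K→O: O black — skip
    K→T: T black — skip
  K black
H black
I gray
  I→J: J black — skip
I black
M gray
  M→Q: Q black — skip
M black
L gray
  L→M: M black — skip
L black
S gray
  S→P: P black — skip
  S→Q: Q black — skip
  S→H: H black — skip
  U gray
    U→N: N black — skip
  U black
  S→L: L black — skip
  R gray
  R black
  S→I: I black — skip
  S→K: K black — skip
S black
Every edge goes to a white or black vertex — no back edge, so the graph is acyclic.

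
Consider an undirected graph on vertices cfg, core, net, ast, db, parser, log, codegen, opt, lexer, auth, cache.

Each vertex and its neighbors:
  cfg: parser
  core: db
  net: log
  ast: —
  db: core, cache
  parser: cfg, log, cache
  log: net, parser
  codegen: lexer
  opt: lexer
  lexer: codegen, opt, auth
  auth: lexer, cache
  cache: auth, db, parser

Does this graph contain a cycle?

DFS, tracking each vertex's parent; an edge to a visited non-parent vertex closes a cycle.
Start from cache:
visit cache (parent –)
  visit auth (parent cache)
    visit lexer (parent auth)
      visit codegen (parent lexer)
        codegen–lexer: parent, skip
      visit opt (parent lexer)
        opt–lexer: parent, skip
      lexer–auth: parent, skip
    auth–cache: parent, skip
  visit db (parent cache)
    visit core (parent db)
      core–db: parent, skip
    db–cache: parent, skip
  visit parser (parent cache)
    visit cfg (parent parser)
      cfg–parser: parent, skip
    visit log (parent parser)
      visit net (parent log)
        net–log: parent, skip
      log–parser: parent, skip
    parser–cache: parent, skip
visit ast (parent –)
No non-parent visited neighbor found — the graph is a forest.

No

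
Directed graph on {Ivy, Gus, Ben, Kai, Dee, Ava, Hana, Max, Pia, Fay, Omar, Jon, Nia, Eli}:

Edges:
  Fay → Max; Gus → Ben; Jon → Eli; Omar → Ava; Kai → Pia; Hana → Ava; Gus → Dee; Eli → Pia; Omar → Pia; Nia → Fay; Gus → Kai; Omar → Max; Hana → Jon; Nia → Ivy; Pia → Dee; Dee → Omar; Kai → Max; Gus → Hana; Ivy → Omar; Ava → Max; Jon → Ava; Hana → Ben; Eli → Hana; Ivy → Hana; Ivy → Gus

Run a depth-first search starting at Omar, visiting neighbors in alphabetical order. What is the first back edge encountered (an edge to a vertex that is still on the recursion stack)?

Dee->Omar

DFS from Omar (visiting neighbors in alphabetical order); mark gray on enter, black on exit:
Omar gray
  Ava gray
    Max gray
    Max black
  Ava black
  Omar→Max: Max black — skip
  Pia gray
    Dee gray
      Dee→Omar: Omar is gray → back edge
First back edge: Dee → Omar.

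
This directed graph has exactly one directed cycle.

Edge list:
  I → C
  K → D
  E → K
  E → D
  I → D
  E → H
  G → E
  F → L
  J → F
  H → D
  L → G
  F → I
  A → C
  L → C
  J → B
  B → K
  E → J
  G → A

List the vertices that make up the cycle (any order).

E, F, G, J, L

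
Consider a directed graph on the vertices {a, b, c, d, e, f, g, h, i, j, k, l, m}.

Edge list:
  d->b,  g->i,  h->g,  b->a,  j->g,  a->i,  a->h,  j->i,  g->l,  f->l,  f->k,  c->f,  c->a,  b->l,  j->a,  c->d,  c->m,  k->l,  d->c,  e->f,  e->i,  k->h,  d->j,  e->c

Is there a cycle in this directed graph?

Yes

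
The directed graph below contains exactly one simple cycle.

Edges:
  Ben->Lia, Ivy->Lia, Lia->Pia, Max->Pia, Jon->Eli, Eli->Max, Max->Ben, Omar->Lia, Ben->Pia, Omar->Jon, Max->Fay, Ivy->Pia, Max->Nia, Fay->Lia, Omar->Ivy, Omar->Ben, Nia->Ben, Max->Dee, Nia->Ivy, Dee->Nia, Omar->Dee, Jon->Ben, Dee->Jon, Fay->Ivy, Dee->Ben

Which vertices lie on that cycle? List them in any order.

DFS with gray/black marking from Dee:
Dee gray
  Ben gray
    Pia gray
    Pia black
    Lia gray
      Lia→Pia: Pia black — skip
    Lia black
  Ben black
  Jon gray
    Eli gray
      Max gray
        Max→Dee: Dee is gray → back edge
Back edge closes the cycle Dee → Jon → Eli → Max → Dee; its vertices are {Dee, Eli, Jon, Max}.

Dee, Eli, Jon, Max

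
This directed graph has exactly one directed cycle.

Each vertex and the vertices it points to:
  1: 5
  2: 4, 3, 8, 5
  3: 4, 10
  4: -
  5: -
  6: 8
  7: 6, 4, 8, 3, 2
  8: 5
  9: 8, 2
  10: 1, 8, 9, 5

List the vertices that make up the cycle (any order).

2, 3, 9, 10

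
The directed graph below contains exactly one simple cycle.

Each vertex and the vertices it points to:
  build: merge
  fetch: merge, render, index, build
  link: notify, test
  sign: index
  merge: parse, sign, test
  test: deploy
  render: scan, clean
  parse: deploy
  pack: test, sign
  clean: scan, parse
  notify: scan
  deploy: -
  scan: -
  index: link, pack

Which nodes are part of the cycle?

DFS with gray/black marking from index:
index gray
  link gray
    notify gray
      scan gray
      scan black
    notify black
    test gray
      deploy gray
      deploy black
    test black
  link black
  pack gray
    pack→test: test black — skip
    sign gray
      sign→index: index is gray → back edge
Back edge closes the cycle index → pack → sign → index; its vertices are {pack, sign, index}.

pack, sign, index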